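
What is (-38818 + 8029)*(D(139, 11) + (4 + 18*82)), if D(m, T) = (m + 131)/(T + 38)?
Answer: -2241131310/49 ≈ -4.5737e+7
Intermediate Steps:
D(m, T) = (131 + m)/(38 + T)
(-38818 + 8029)*(D(139, 11) + (4 + 18*82)) = (-38818 + 8029)*((131 + 139)/(38 + 11) + (4 + 18*82)) = -30789*(270/49 + (4 + 1476)) = -30789*((1/49)*270 + 1480) = -30789*(270/49 + 1480) = -30789*72790/49 = -2241131310/49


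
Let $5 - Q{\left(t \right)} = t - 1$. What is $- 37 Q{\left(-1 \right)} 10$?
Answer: $-2590$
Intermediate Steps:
$Q{\left(t \right)} = 6 - t$ ($Q{\left(t \right)} = 5 - \left(t - 1\right) = 5 - \left(-1 + t\right) = 6 - t$)
$- 37 Q{\left(-1 \right)} 10 = - 37 \left(6 - -1\right) 10 = - 37 \left(6 + 1\right) 10 = \left(-37\right) 7 \cdot 10 = \left(-259\right) 10 = -2590$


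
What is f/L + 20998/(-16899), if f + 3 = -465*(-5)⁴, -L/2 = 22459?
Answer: 1984067204/379534641 ≈ 5.2276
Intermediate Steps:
L = -44918 (L = -2*22459 = -44918)
f = -290628 (f = -3 - 465*(-5)⁴ = -3 - 465*625 = -3 - 290625 = -290628)
f/L + 20998/(-16899) = -290628/(-44918) + 20998/(-16899) = -290628*(-1/44918) + 20998*(-1/16899) = 145314/22459 - 20998/16899 = 1984067204/379534641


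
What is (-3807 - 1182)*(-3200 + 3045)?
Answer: 773295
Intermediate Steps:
(-3807 - 1182)*(-3200 + 3045) = -4989*(-155) = 773295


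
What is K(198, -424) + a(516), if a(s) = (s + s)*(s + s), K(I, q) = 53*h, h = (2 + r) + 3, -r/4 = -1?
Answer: 1065501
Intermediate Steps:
r = 4 (r = -4*(-1) = 4)
h = 9 (h = (2 + 4) + 3 = 6 + 3 = 9)
K(I, q) = 477 (K(I, q) = 53*9 = 477)
a(s) = 4*s² (a(s) = (2*s)*(2*s) = 4*s²)
K(198, -424) + a(516) = 477 + 4*516² = 477 + 4*266256 = 477 + 1065024 = 1065501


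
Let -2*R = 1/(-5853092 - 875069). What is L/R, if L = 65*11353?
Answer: 9930025538290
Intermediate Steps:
L = 737945
R = 1/13456322 (R = -1/(2*(-5853092 - 875069)) = -½/(-6728161) = -½*(-1/6728161) = 1/13456322 ≈ 7.4314e-8)
L/R = 737945/(1/13456322) = 737945*13456322 = 9930025538290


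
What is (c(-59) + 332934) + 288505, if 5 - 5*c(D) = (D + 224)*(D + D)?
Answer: 625334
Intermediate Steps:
c(D) = 1 - 2*D*(224 + D)/5 (c(D) = 1 - (D + 224)*(D + D)/5 = 1 - (224 + D)*2*D/5 = 1 - 2*D*(224 + D)/5)
(c(-59) + 332934) + 288505 = ((1 - 448/5*(-59) - 2/5*(-59)**2) + 332934) + 288505 = ((1 + 26432/5 - 2/5*3481) + 332934) + 288505 = ((1 + 26432/5 - 6962/5) + 332934) + 288505 = (3895 + 332934) + 288505 = 336829 + 288505 = 625334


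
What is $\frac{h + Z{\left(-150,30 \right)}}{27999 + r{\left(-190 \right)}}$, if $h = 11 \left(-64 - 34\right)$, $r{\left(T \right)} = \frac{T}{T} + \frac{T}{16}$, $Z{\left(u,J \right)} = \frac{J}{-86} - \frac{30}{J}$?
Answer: $- \frac{371296}{9627915} \approx -0.038565$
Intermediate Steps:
$Z{\left(u,J \right)} = - \frac{30}{J} - \frac{J}{86}$ ($Z{\left(u,J \right)} = J \left(- \frac{1}{86}\right) - \frac{30}{J} = - \frac{J}{86} - \frac{30}{J} = - \frac{30}{J} - \frac{J}{86}$)
$r{\left(T \right)} = 1 + \frac{T}{16}$ ($r{\left(T \right)} = 1 + T \frac{1}{16} = 1 + \frac{T}{16}$)
$h = -1078$ ($h = 11 \left(-98\right) = -1078$)
$\frac{h + Z{\left(-150,30 \right)}}{27999 + r{\left(-190 \right)}} = \frac{-1078 - \left(\frac{15}{43} + \frac{30}{30}\right)}{27999 + \left(1 + \frac{1}{16} \left(-190\right)\right)} = \frac{-1078 - \frac{58}{43}}{27999 + \left(1 - \frac{95}{8}\right)} = \frac{-1078 - \frac{58}{43}}{27999 - \frac{87}{8}} = \frac{-1078 - \frac{58}{43}}{\frac{223905}{8}} = \left(- \frac{46412}{43}\right) \frac{8}{223905} = - \frac{371296}{9627915}$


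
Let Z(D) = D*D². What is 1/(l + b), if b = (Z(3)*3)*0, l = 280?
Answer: 1/280 ≈ 0.0035714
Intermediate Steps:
Z(D) = D³
b = 0 (b = (3³*3)*0 = (27*3)*0 = 81*0 = 0)
1/(l + b) = 1/(280 + 0) = 1/280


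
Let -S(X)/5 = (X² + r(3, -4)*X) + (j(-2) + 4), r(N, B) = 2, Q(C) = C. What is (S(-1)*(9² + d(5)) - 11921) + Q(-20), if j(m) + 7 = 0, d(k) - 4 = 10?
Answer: -10041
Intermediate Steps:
d(k) = 14 (d(k) = 4 + 10 = 14)
j(m) = -7 (j(m) = -7 + 0 = -7)
S(X) = 15 - 10*X - 5*X² (S(X) = -5*((X² + 2*X) + (-7 + 4)) = -5*((X² + 2*X) - 3) = -5*(-3 + X² + 2*X) = 15 - 10*X - 5*X²)
(S(-1)*(9² + d(5)) - 11921) + Q(-20) = ((15 - 10*(-1) - 5*(-1)²)*(9² + 14) - 11921) - 20 = ((15 + 10 - 5*1)*(81 + 14) - 11921) - 20 = ((15 + 10 - 5)*95 - 11921) - 20 = (20*95 - 11921) - 20 = (1900 - 11921) - 20 = -10021 - 20 = -10041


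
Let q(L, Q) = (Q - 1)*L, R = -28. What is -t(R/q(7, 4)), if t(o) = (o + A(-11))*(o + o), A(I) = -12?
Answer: -320/9 ≈ -35.556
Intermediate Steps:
q(L, Q) = L*(-1 + Q) (q(L, Q) = (-1 + Q)*L = L*(-1 + Q))
t(o) = 2*o*(-12 + o) (t(o) = (o - 12)*(o + o) = (-12 + o)*(2*o) = 2*o*(-12 + o))
-t(R/q(7, 4)) = -2*(-28*1/(7*(-1 + 4)))*(-12 - 28*1/(7*(-1 + 4))) = -2*(-28/(7*3))*(-12 - 28/(7*3)) = -2*(-28/21)*(-12 - 28/21) = -2*(-28*1/21)*(-12 - 28*1/21) = -2*(-4)*(-12 - 4/3)/3 = -2*(-4)*(-40)/(3*3) = -1*320/9 = -320/9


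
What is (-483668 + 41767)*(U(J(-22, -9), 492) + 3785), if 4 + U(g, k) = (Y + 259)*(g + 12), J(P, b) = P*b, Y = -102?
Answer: -16240303651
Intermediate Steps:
U(g, k) = 1880 + 157*g (U(g, k) = -4 + (-102 + 259)*(g + 12) = -4 + 157*(12 + g) = -4 + (1884 + 157*g) = 1880 + 157*g)
(-483668 + 41767)*(U(J(-22, -9), 492) + 3785) = (-483668 + 41767)*((1880 + 157*(-22*(-9))) + 3785) = -441901*((1880 + 157*198) + 3785) = -441901*((1880 + 31086) + 3785) = -441901*(32966 + 3785) = -441901*36751 = -16240303651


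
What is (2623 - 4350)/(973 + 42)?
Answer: -1727/1015 ≈ -1.7015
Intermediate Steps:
(2623 - 4350)/(973 + 42) = -1727/1015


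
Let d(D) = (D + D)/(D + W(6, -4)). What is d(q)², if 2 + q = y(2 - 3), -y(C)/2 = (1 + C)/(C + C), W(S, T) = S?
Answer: 1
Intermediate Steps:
y(C) = -(1 + C)/C (y(C) = -2*(1 + C)/(C + C) = -2*(1 + C)/(2*C) = -2*(1 + C)*1/(2*C) = -(1 + C)/C)
q = -2 (q = -2 + (-1 - (2 - 3))/(2 - 3) = -2 + (-1 - 1*(-1))/(-1) = -2 - (-1 + 1) = -2 - 1*0 = -2 + 0 = -2)
d(D) = 2*D/(6 + D) (d(D) = (D + D)/(D + 6) = (2*D)/(6 + D) = 2*D/(6 + D))
d(q)² = (2*(-2)/(6 - 2))² = (2*(-2)/4)² = (2*(-2)*(¼))² = (-1)² = 1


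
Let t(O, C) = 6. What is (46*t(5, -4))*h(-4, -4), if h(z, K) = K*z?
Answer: 4416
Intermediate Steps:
(46*t(5, -4))*h(-4, -4) = (46*6)*(-4*(-4)) = 276*16 = 4416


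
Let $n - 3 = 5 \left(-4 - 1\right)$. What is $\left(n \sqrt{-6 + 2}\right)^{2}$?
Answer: $-1936$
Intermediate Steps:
$n = -22$ ($n = 3 + 5 \left(-4 - 1\right) = 3 + 5 \left(-5\right) = 3 - 25 = -22$)
$\left(n \sqrt{-6 + 2}\right)^{2} = \left(- 22 \sqrt{-6 + 2}\right)^{2} = \left(- 22 \sqrt{-4}\right)^{2} = \left(- 22 \cdot 2 i\right)^{2} = \left(- 44 i\right)^{2} = -1936$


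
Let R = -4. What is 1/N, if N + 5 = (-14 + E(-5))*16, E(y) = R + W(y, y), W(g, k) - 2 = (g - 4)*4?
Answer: -1/837 ≈ -0.0011947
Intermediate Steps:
W(g, k) = -14 + 4*g (W(g, k) = 2 + (g - 4)*4 = 2 + (-4 + g)*4 = 2 + (-16 + 4*g) = -14 + 4*g)
E(y) = -18 + 4*y (E(y) = -4 + (-14 + 4*y) = -18 + 4*y)
N = -837 (N = -5 + (-14 + (-18 + 4*(-5)))*16 = -5 + (-14 + (-18 - 20))*16 = -5 + (-14 - 38)*16 = -5 - 52*16 = -5 - 832 = -837)
1/N = 1/(-837) = -1/837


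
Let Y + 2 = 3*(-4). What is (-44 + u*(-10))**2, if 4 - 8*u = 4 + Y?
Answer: 15129/4 ≈ 3782.3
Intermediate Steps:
Y = -14 (Y = -2 + 3*(-4) = -2 - 12 = -14)
u = 7/4 (u = 1/2 - (4 - 14)/8 = 1/2 - 1/8*(-10) = 1/2 + 5/4 = 7/4 ≈ 1.7500)
(-44 + u*(-10))**2 = (-44 + (7/4)*(-10))**2 = (-44 - 35/2)**2 = (-123/2)**2 = 15129/4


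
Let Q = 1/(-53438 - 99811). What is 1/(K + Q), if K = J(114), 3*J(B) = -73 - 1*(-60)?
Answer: -51083/221360 ≈ -0.23077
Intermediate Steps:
J(B) = -13/3 (J(B) = (-73 - 1*(-60))/3 = (-73 + 60)/3 = (1/3)*(-13) = -13/3)
K = -13/3 ≈ -4.3333
Q = -1/153249 (Q = 1/(-153249) = -1/153249 ≈ -6.5253e-6)
1/(K + Q) = 1/(-13/3 - 1/153249) = 1/(-221360/51083) = -51083/221360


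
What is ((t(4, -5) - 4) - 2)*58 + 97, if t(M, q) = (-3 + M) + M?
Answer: 39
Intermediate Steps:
t(M, q) = -3 + 2*M
((t(4, -5) - 4) - 2)*58 + 97 = (((-3 + 2*4) - 4) - 2)*58 + 97 = (((-3 + 8) - 4) - 2)*58 + 97 = ((5 - 4) - 2)*58 + 97 = (1 - 2)*58 + 97 = -1*58 + 97 = -58 + 97 = 39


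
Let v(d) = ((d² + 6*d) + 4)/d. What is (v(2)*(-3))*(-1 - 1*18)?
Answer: 570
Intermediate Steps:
v(d) = (4 + d² + 6*d)/d
(v(2)*(-3))*(-1 - 1*18) = ((6 + 2 + 4/2)*(-3))*(-1 - 1*18) = ((6 + 2 + 4*(½))*(-3))*(-1 - 18) = ((6 + 2 + 2)*(-3))*(-19) = (10*(-3))*(-19) = -30*(-19) = 570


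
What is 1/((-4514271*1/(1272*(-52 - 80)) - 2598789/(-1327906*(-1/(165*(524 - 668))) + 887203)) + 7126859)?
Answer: 589863972626016/4203891493248102637043 ≈ 1.4031e-7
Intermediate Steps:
1/((-4514271*1/(1272*(-52 - 80)) - 2598789/(-1327906*(-1/(165*(524 - 668))) + 887203)) + 7126859) = 1/((-4514271/(-132*159*8) - 2598789/(-1327906/((-144*(-165))) + 887203)) + 7126859) = 1/((-4514271/((-20988*8)) - 2598789/(-1327906/23760 + 887203)) + 7126859) = 1/((-4514271/(-167904) - 2598789/(-1327906*1/23760 + 887203)) + 7126859) = 1/((-4514271*(-1/167904) - 2598789/(-663953/11880 + 887203)) + 7126859) = 1/((1504757/55968 - 2598789/10539307687/11880) + 7126859) = 1/((1504757/55968 - 2598789*11880/10539307687) + 7126859) = 1/((1504757/55968 - 30873613320/10539307687) + 7126859) = 1/(14131162626873299/589863972626016 + 7126859) = 1/(4203891493248102637043/589863972626016) = 589863972626016/4203891493248102637043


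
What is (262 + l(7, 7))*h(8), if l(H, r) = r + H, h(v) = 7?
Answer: 1932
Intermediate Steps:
l(H, r) = H + r
(262 + l(7, 7))*h(8) = (262 + (7 + 7))*7 = (262 + 14)*7 = 276*7 = 1932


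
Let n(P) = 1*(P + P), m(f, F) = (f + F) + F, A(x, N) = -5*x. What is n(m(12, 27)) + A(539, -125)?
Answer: -2563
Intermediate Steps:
m(f, F) = f + 2*F (m(f, F) = (F + f) + F = f + 2*F)
n(P) = 2*P (n(P) = 1*(2*P) = 2*P)
n(m(12, 27)) + A(539, -125) = 2*(12 + 2*27) - 5*539 = 2*(12 + 54) - 2695 = 2*66 - 2695 = 132 - 2695 = -2563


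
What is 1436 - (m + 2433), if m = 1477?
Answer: -2474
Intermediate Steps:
1436 - (m + 2433) = 1436 - (1477 + 2433) = 1436 - 1*3910 = 1436 - 3910 = -2474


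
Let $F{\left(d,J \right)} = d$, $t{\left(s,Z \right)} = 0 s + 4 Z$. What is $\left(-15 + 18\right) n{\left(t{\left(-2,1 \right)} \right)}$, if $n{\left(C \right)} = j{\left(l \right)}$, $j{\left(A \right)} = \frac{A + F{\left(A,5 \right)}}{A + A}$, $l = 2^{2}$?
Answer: $3$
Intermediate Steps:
$t{\left(s,Z \right)} = 4 Z$ ($t{\left(s,Z \right)} = 0 + 4 Z = 4 Z$)
$l = 4$
$j{\left(A \right)} = 1$ ($j{\left(A \right)} = \frac{A + A}{A + A} = \frac{2 A}{2 A} = 2 A \frac{1}{2 A} = 1$)
$n{\left(C \right)} = 1$
$\left(-15 + 18\right) n{\left(t{\left(-2,1 \right)} \right)} = \left(-15 + 18\right) 1 = 3 \cdot 1 = 3$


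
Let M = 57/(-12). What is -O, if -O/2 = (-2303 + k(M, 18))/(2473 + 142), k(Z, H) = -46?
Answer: -4698/2615 ≈ -1.7966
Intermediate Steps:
M = -19/4 (M = 57*(-1/12) = -19/4 ≈ -4.7500)
O = 4698/2615 (O = -2*(-2303 - 46)/(2473 + 142) = -(-4698)/2615 = -2*(-2349/2615) = 4698/2615 ≈ 1.7966)
-O = -1*4698/2615 = -4698/2615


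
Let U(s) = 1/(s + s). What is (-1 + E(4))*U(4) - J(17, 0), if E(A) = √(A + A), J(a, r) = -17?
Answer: 135/8 + √2/4 ≈ 17.229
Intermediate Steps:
E(A) = √2*√A (E(A) = √(2*A) = √2*√A)
U(s) = 1/(2*s)
(-1 + E(4))*U(4) - J(17, 0) = (-1 + √2*√4)*((½)/4) - 1*(-17) = (-1 + √2*2)*((½)*(¼)) + 17 = (-1 + 2*√2)*(⅛) + 17 = (-⅛ + √2/4) + 17 = 135/8 + √2/4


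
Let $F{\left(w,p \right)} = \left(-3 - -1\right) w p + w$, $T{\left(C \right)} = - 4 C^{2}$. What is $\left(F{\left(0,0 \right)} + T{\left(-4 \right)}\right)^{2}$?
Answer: $4096$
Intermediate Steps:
$F{\left(w,p \right)} = w - 2 p w$ ($F{\left(w,p \right)} = \left(-3 + 1\right) w p + w = - 2 w p + w = - 2 p w + w = w - 2 p w$)
$\left(F{\left(0,0 \right)} + T{\left(-4 \right)}\right)^{2} = \left(0 \left(1 - 0\right) - 4 \left(-4\right)^{2}\right)^{2} = \left(0 \left(1 + 0\right) - 64\right)^{2} = \left(0 \cdot 1 - 64\right)^{2} = \left(0 - 64\right)^{2} = \left(-64\right)^{2} = 4096$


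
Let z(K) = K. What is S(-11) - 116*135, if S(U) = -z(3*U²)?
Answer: -16023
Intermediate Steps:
S(U) = -3*U²
S(-11) - 116*135 = -3*(-11)² - 116*135 = -3*121 - 15660 = -363 - 15660 = -16023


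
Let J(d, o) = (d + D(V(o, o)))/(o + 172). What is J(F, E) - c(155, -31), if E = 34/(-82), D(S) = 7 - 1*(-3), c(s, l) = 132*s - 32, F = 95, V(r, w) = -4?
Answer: -1368635/67 ≈ -20427.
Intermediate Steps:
c(s, l) = -32 + 132*s
D(S) = 10 (D(S) = 7 + 3 = 10)
E = -17/41 (E = 34*(-1/82) = -17/41 ≈ -0.41463)
J(d, o) = (10 + d)/(172 + o) (J(d, o) = (d + 10)/(o + 172) = (10 + d)/(172 + o))
J(F, E) - c(155, -31) = (10 + 95)/(172 - 17/41) - (-32 + 132*155) = 105/(7035/41) - (-32 + 20460) = (41/7035)*105 - 1*20428 = 41/67 - 20428 = -1368635/67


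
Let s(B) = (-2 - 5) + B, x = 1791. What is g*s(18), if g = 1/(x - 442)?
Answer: 11/1349 ≈ 0.0081542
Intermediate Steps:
s(B) = -7 + B
g = 1/1349 (g = 1/(1791 - 442) = 1/1349 ≈ 0.00074129)
g*s(18) = (-7 + 18)/1349 = (1/1349)*11 = 11/1349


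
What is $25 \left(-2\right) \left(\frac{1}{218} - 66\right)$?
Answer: $\frac{359675}{109} \approx 3299.8$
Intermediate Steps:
$25 \left(-2\right) \left(\frac{1}{218} - 66\right) = - 50 \left(\frac{1}{218} - 66\right) = \left(-50\right) \left(- \frac{14387}{218}\right) = \frac{359675}{109}$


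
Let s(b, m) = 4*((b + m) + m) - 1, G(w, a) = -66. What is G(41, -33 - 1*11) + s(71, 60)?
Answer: 697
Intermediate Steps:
s(b, m) = -1 + 4*b + 8*m (s(b, m) = 4*(b + 2*m) - 1 = (4*b + 8*m) - 1 = -1 + 4*b + 8*m)
G(41, -33 - 1*11) + s(71, 60) = -66 + (-1 + 4*71 + 8*60) = -66 + (-1 + 284 + 480) = -66 + 763 = 697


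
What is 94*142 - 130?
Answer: 13218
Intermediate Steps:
94*142 - 130 = 13348 - 130 = 13218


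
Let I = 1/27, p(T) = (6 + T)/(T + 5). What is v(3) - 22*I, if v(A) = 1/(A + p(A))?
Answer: -170/297 ≈ -0.57239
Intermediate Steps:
p(T) = (6 + T)/(5 + T)
v(A) = 1/(A + (6 + A)/(5 + A))
I = 1/27 ≈ 0.037037
v(3) - 22*I = (5 + 3)/(6 + 3 + 3*(5 + 3)) - 22*1/27 = 8/(6 + 3 + 3*8) - 22/27 = 8/(6 + 3 + 24) - 22/27 = 8/33 - 22/27 = -170/297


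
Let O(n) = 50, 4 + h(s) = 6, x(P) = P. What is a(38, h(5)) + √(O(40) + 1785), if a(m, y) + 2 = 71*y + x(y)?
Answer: 142 + √1835 ≈ 184.84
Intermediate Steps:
h(s) = 2 (h(s) = -4 + 6 = 2)
a(m, y) = -2 + 72*y (a(m, y) = -2 + (71*y + y) = -2 + 72*y)
a(38, h(5)) + √(O(40) + 1785) = (-2 + 72*2) + √(50 + 1785) = (-2 + 144) + √1835 = 142 + √1835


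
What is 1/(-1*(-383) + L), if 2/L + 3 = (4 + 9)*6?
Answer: 75/28727 ≈ 0.0026108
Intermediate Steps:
L = 2/75 (L = 2/(-3 + (4 + 9)*6) = 2/(-3 + 13*6) = 2/(-3 + 78) = 2/75 ≈ 0.026667)
1/(-1*(-383) + L) = 1/(-1*(-383) + 2/75) = 1/(383 + 2/75) = 1/(28727/75) = 75/28727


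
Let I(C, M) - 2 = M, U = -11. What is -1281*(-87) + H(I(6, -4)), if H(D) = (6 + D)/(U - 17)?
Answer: 780128/7 ≈ 1.1145e+5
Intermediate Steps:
I(C, M) = 2 + M
H(D) = -3/14 - D/28 (H(D) = (6 + D)/(-11 - 17) = (6 + D)/(-28) = (6 + D)*(-1/28) = -3/14 - D/28)
-1281*(-87) + H(I(6, -4)) = -1281*(-87) + (-3/14 - (2 - 4)/28) = 111447 + (-3/14 - 1/28*(-2)) = 111447 + (-3/14 + 1/14) = 111447 - ⅐ = 780128/7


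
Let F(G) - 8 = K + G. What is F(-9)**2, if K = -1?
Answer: 4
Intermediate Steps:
F(G) = 7 + G (F(G) = 8 + (-1 + G) = 7 + G)
F(-9)**2 = (7 - 9)**2 = (-2)**2 = 4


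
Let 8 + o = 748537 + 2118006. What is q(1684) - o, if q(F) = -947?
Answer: -2867482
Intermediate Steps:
o = 2866535 (o = -8 + (748537 + 2118006) = -8 + 2866543 = 2866535)
q(1684) - o = -947 - 1*2866535 = -947 - 2866535 = -2867482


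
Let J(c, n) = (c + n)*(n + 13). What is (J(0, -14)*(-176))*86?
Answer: -211904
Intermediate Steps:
J(c, n) = (13 + n)*(c + n) (J(c, n) = (c + n)*(13 + n) = (13 + n)*(c + n))
(J(0, -14)*(-176))*86 = (((-14)² + 13*0 + 13*(-14) + 0*(-14))*(-176))*86 = ((196 + 0 - 182 + 0)*(-176))*86 = (14*(-176))*86 = -2464*86 = -211904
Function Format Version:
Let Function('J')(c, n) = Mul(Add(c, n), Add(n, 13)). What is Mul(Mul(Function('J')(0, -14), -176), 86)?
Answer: -211904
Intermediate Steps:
Function('J')(c, n) = Mul(Add(13, n), Add(c, n)) (Function('J')(c, n) = Mul(Add(c, n), Add(13, n)) = Mul(Add(13, n), Add(c, n)))
Mul(Mul(Function('J')(0, -14), -176), 86) = Mul(Mul(Add(Pow(-14, 2), Mul(13, 0), Mul(13, -14), Mul(0, -14)), -176), 86) = Mul(Mul(Add(196, 0, -182, 0), -176), 86) = Mul(Mul(14, -176), 86) = Mul(-2464, 86) = -211904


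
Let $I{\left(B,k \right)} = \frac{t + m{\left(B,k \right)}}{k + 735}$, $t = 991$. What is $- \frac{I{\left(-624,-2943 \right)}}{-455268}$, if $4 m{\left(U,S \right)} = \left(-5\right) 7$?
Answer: $- \frac{3929}{4020926976} \approx -9.7714 \cdot 10^{-7}$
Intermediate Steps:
$m{\left(U,S \right)} = - \frac{35}{4}$ ($m{\left(U,S \right)} = \frac{\left(-5\right) 7}{4} = \frac{1}{4} \left(-35\right) = - \frac{35}{4}$)
$I{\left(B,k \right)} = \frac{3929}{4 \left(735 + k\right)}$ ($I{\left(B,k \right)} = \frac{991 - \frac{35}{4}}{k + 735} = \frac{3929}{4 \left(735 + k\right)}$)
$- \frac{I{\left(-624,-2943 \right)}}{-455268} = - \frac{\frac{3929}{4} \frac{1}{735 - 2943}}{-455268} = - \frac{\frac{3929}{4 \left(-2208\right)} \left(-1\right)}{455268} = - \frac{\frac{3929}{4} \left(- \frac{1}{2208}\right) \left(-1\right)}{455268} = - \frac{\left(-3929\right) \left(-1\right)}{8832 \cdot 455268} = \left(-1\right) \frac{3929}{4020926976} = - \frac{3929}{4020926976}$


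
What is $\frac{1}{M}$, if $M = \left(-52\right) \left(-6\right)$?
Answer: $\frac{1}{312} \approx 0.0032051$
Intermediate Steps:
$M = 312$
$\frac{1}{M} = \frac{1}{312}$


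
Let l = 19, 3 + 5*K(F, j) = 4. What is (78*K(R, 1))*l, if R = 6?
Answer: 1482/5 ≈ 296.40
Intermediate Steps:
K(F, j) = ⅕ (K(F, j) = -⅗ + (⅕)*4 = -⅗ + ⅘ = ⅕)
(78*K(R, 1))*l = (78*(⅕))*19 = (78/5)*19 = 1482/5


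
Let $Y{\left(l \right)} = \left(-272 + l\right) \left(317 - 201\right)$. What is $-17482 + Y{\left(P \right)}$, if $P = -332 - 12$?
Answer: $-88938$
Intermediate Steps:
$P = -344$
$Y{\left(l \right)} = -31552 + 116 l$ ($Y{\left(l \right)} = \left(-272 + l\right) 116 = -31552 + 116 l$)
$-17482 + Y{\left(P \right)} = -17482 + \left(-31552 + 116 \left(-344\right)\right) = -17482 - 71456 = -88938$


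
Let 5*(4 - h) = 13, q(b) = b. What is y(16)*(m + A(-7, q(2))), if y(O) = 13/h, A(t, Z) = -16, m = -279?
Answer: -19175/7 ≈ -2739.3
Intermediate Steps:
h = 7/5 (h = 4 - 1/5*13 = 4 - 13/5 = 7/5 ≈ 1.4000)
y(O) = 65/7 (y(O) = 13/(7/5) = 13*(5/7) = 65/7)
y(16)*(m + A(-7, q(2))) = 65*(-279 - 16)/7 = (65/7)*(-295) = -19175/7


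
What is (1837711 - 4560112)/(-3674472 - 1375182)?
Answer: 907467/1683218 ≈ 0.53913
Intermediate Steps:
(1837711 - 4560112)/(-3674472 - 1375182) = -2722401/(-5049654) = -2722401*(-1/5049654) = 907467/1683218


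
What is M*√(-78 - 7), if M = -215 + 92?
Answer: -123*I*√85 ≈ -1134.0*I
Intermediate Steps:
M = -123
M*√(-78 - 7) = -123*√(-78 - 7) = -123*I*√85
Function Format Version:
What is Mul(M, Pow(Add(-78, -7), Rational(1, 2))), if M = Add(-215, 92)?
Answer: Mul(-123, I, Pow(85, Rational(1, 2))) ≈ Mul(-1134.0, I)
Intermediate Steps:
M = -123
Mul(M, Pow(Add(-78, -7), Rational(1, 2))) = Mul(-123, Pow(Add(-78, -7), Rational(1, 2))) = Mul(-123, Pow(-85, Rational(1, 2))) = Mul(-123, Mul(I, Pow(85, Rational(1, 2)))) = Mul(-123, I, Pow(85, Rational(1, 2)))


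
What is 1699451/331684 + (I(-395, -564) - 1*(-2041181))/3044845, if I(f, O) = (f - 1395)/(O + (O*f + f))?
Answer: 1298005979321220719/224022877093512580 ≈ 5.7941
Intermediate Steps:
I(f, O) = (-1395 + f)/(O + f + O*f) (I(f, O) = (-1395 + f)/(O + (f + O*f)) = (-1395 + f)/(O + f + O*f))
1699451/331684 + (I(-395, -564) - 1*(-2041181))/3044845 = 1699451/331684 + ((-1395 - 395)/(-564 - 395 - 564*(-395)) - 1*(-2041181))/3044845 = 1699451*(1/331684) + (-1790/(-564 - 395 + 222780) + 2041181)*(1/3044845) = 1699451/331684 + (-1790/221821 + 2041181)*(1/3044845) = 1699451/331684 + (452776808811/221821)*(1/3044845) = 1699451/331684 + 452776808811/675410562745 = 1298005979321220719/224022877093512580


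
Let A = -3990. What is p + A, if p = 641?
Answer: -3349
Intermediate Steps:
p + A = 641 - 3990 = -3349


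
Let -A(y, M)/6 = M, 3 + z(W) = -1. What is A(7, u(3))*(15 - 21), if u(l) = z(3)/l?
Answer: -48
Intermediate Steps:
z(W) = -4 (z(W) = -3 - 1 = -4)
u(l) = -4/l
A(y, M) = -6*M
A(7, u(3))*(15 - 21) = (-(-24)/3)*(15 - 21) = -(-24)/3*(-6) = -6*(-4/3)*(-6) = 8*(-6) = -48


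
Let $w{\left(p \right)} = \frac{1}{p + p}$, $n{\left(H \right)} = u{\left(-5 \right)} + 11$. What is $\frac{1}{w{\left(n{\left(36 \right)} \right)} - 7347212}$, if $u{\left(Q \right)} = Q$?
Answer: $- \frac{12}{88166543} \approx -1.3611 \cdot 10^{-7}$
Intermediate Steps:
$n{\left(H \right)} = 6$ ($n{\left(H \right)} = -5 + 11 = 6$)
$w{\left(p \right)} = \frac{1}{2 p}$
$\frac{1}{w{\left(n{\left(36 \right)} \right)} - 7347212} = \frac{1}{\frac{1}{2 \cdot 6} - 7347212} = \frac{1}{\frac{1}{2} \cdot \frac{1}{6} - 7347212} = \frac{1}{\frac{1}{12} - 7347212} = \frac{1}{- \frac{88166543}{12}} = - \frac{12}{88166543}$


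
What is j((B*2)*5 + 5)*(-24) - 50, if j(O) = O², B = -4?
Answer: -29450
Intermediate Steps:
j((B*2)*5 + 5)*(-24) - 50 = (-4*2*5 + 5)²*(-24) - 50 = (-8*5 + 5)²*(-24) - 50 = (-40 + 5)²*(-24) - 50 = (-35)²*(-24) - 50 = 1225*(-24) - 50 = -29400 - 50 = -29450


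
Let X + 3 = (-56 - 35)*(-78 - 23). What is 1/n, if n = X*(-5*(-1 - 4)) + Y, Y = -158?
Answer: 1/229542 ≈ 4.3565e-6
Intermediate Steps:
X = 9188 (X = -3 + (-56 - 35)*(-78 - 23) = -3 - 91*(-101) = -3 + 9191 = 9188)
n = 229542 (n = 9188*(-5*(-1 - 4)) - 158 = 9188*(-5*(-5)) - 158 = 9188*25 - 158 = 229700 - 158 = 229542)
1/n = 1/229542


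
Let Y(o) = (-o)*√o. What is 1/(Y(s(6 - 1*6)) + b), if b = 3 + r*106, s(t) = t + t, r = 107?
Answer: 1/11345 ≈ 8.8145e-5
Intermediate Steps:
s(t) = 2*t
b = 11345 (b = 3 + 107*106 = 3 + 11342 = 11345)
Y(o) = -o^(3/2)
1/(Y(s(6 - 1*6)) + b) = 1/(-(2*(6 - 1*6))^(3/2) + 11345) = 1/(-(2*(6 - 6))^(3/2) + 11345) = 1/(-(2*0)^(3/2) + 11345) = 1/(-0^(3/2) + 11345) = 1/(-1*0 + 11345) = 1/(0 + 11345) = 1/11345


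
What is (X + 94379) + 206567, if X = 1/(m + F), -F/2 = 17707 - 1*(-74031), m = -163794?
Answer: 104509517419/347270 ≈ 3.0095e+5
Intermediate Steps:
F = -183476 (F = -2*(17707 - 1*(-74031)) = -2*(17707 + 74031) = -2*91738 = -183476)
X = -1/347270 (X = 1/(-163794 - 183476) = 1/(-347270) = -1/347270 ≈ -2.8796e-6)
(X + 94379) + 206567 = (-1/347270 + 94379) + 206567 = 32774995329/347270 + 206567 = 104509517419/347270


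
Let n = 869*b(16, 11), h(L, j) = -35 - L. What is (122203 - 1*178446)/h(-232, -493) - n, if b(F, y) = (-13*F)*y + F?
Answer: 388894253/197 ≈ 1.9741e+6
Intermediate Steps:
b(F, y) = F - 13*F*y (b(F, y) = -13*F*y + F = F - 13*F*y)
n = -1974368 (n = 869*(16*(1 - 13*11)) = 869*(16*(1 - 143)) = 869*(16*(-142)) = 869*(-2272) = -1974368)
(122203 - 1*178446)/h(-232, -493) - n = (122203 - 1*178446)/(-35 - 1*(-232)) - 1*(-1974368) = (122203 - 178446)/(-35 + 232) + 1974368 = -56243/197 + 1974368 = 388894253/197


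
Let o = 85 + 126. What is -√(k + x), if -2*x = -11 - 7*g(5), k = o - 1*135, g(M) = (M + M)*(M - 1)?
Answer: -√886/2 ≈ -14.883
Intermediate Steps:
o = 211
g(M) = 2*M*(-1 + M) (g(M) = (2*M)*(-1 + M) = 2*M*(-1 + M))
k = 76 (k = 211 - 1*135 = 211 - 135 = 76)
x = 291/2 (x = -(-11 - 14*5*(-1 + 5))/2 = -(-11 - 14*5*4)/2 = -(-11 - 7*40)/2 = -(-11 - 280)/2 = -½*(-291) = 291/2 ≈ 145.50)
-√(k + x) = -√(76 + 291/2) = -√(443/2) = -√886/2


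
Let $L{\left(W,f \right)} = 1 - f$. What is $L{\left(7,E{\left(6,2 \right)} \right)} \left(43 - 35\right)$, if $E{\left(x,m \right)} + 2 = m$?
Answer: $8$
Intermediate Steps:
$E{\left(x,m \right)} = -2 + m$
$L{\left(7,E{\left(6,2 \right)} \right)} \left(43 - 35\right) = \left(1 - \left(-2 + 2\right)\right) \left(43 - 35\right) = \left(1 - 0\right) 8 = \left(1 + 0\right) 8 = 1 \cdot 8 = 8$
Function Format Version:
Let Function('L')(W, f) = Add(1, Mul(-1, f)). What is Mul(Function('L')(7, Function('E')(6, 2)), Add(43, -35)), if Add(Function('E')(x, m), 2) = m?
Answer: 8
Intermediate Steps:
Function('E')(x, m) = Add(-2, m)
Mul(Function('L')(7, Function('E')(6, 2)), Add(43, -35)) = Mul(Add(1, Mul(-1, Add(-2, 2))), Add(43, -35)) = Mul(Add(1, Mul(-1, 0)), 8) = Mul(Add(1, 0), 8) = Mul(1, 8) = 8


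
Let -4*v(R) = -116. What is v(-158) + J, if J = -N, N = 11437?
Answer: -11408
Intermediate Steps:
v(R) = 29 (v(R) = -1/4*(-116) = 29)
J = -11437 (J = -1*11437 = -11437)
v(-158) + J = 29 - 11437 = -11408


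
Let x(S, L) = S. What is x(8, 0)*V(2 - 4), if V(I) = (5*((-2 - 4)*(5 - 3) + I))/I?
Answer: 280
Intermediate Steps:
V(I) = (-60 + 5*I)/I (V(I) = (5*(-6*2 + I))/I = (5*(-12 + I))/I = (-60 + 5*I)/I)
x(8, 0)*V(2 - 4) = 8*(5 - 60/(2 - 4)) = 8*(5 - 60/(-2)) = 8*(5 - 60*(-½)) = 8*(5 + 30) = 8*35 = 280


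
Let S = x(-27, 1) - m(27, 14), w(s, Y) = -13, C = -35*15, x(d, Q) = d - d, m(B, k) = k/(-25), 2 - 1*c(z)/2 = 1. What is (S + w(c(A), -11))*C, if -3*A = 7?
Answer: 6531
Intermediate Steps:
A = -7/3 (A = -⅓*7 = -7/3 ≈ -2.3333)
c(z) = 2 (c(z) = 4 - 2*1 = 4 - 2 = 2)
m(B, k) = -k/25 (m(B, k) = k*(-1/25) = -k/25)
x(d, Q) = 0
C = -525
S = 14/25 (S = 0 - (-1)*14/25 = 0 - 1*(-14/25) = 0 + 14/25 = 14/25 ≈ 0.56000)
(S + w(c(A), -11))*C = (14/25 - 13)*(-525) = -311/25*(-525) = 6531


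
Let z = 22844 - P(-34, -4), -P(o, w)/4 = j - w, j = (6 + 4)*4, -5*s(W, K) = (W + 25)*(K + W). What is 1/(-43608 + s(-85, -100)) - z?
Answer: -1054960561/45828 ≈ -23020.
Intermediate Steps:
s(W, K) = -(25 + W)*(K + W)/5 (s(W, K) = -(W + 25)*(K + W)/5 = -(25 + W)*(K + W)/5)
j = 40 (j = 10*4 = 40)
P(o, w) = -160 + 4*w (P(o, w) = -4*(40 - w) = -160 + 4*w)
z = 23020 (z = 22844 - (-160 + 4*(-4)) = 22844 - (-160 - 16) = 22844 - 1*(-176) = 22844 + 176 = 23020)
1/(-43608 + s(-85, -100)) - z = 1/(-43608 + (-5*(-100) - 5*(-85) - ⅕*(-85)² - ⅕*(-100)*(-85))) - 1*23020 = 1/(-43608 + (500 + 425 - ⅕*7225 - 1700)) - 23020 = 1/(-43608 + (500 + 425 - 1445 - 1700)) - 23020 = 1/(-43608 - 2220) - 23020 = 1/(-45828) - 23020 = -1/45828 - 23020 = -1054960561/45828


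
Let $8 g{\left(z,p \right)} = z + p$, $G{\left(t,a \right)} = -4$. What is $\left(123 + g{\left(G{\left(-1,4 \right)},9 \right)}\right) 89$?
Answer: $\frac{88021}{8} \approx 11003.0$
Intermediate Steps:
$g{\left(z,p \right)} = \frac{p}{8} + \frac{z}{8}$ ($g{\left(z,p \right)} = \frac{z + p}{8} = \frac{p + z}{8} = \frac{p}{8} + \frac{z}{8}$)
$\left(123 + g{\left(G{\left(-1,4 \right)},9 \right)}\right) 89 = \left(123 + \left(\frac{1}{8} \cdot 9 + \frac{1}{8} \left(-4\right)\right)\right) 89 = \left(123 + \left(\frac{9}{8} - \frac{1}{2}\right)\right) 89 = \left(123 + \frac{5}{8}\right) 89 = \frac{989}{8} \cdot 89 = \frac{88021}{8}$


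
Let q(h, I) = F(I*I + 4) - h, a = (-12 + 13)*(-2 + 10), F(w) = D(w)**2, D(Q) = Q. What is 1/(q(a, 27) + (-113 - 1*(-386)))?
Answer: 1/537554 ≈ 1.8603e-6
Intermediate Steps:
F(w) = w**2
a = 8 (a = 1*8 = 8)
q(h, I) = (4 + I**2)**2 - h (q(h, I) = (I*I + 4)**2 - h = (I**2 + 4)**2 - h = (4 + I**2)**2 - h)
1/(q(a, 27) + (-113 - 1*(-386))) = 1/(((4 + 27**2)**2 - 1*8) + (-113 - 1*(-386))) = 1/(((4 + 729)**2 - 8) + (-113 + 386)) = 1/((733**2 - 8) + 273) = 1/((537289 - 8) + 273) = 1/(537281 + 273) = 1/537554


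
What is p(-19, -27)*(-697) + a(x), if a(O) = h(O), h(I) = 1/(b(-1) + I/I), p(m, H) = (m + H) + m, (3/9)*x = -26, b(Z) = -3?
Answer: 90609/2 ≈ 45305.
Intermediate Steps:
x = -78 (x = 3*(-26) = -78)
p(m, H) = H + 2*m (p(m, H) = (H + m) + m = H + 2*m)
h(I) = -½ (h(I) = 1/(-3 + I/I) = 1/(-3 + 1) = 1/(-2) = -½)
a(O) = -½
p(-19, -27)*(-697) + a(x) = (-27 + 2*(-19))*(-697) - ½ = (-27 - 38)*(-697) - ½ = -65*(-697) - ½ = 45305 - ½ = 90609/2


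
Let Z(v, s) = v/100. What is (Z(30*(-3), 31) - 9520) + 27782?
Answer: 182611/10 ≈ 18261.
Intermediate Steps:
Z(v, s) = v/100 (Z(v, s) = v*(1/100) = v/100)
(Z(30*(-3), 31) - 9520) + 27782 = ((30*(-3))/100 - 9520) + 27782 = ((1/100)*(-90) - 9520) + 27782 = (-9/10 - 9520) + 27782 = -95209/10 + 27782 = 182611/10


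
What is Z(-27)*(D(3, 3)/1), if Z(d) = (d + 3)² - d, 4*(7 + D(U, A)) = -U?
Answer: -18693/4 ≈ -4673.3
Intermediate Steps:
D(U, A) = -7 - U/4 (D(U, A) = -7 + (-U)/4 = -7 - U/4)
Z(d) = (3 + d)² - d
Z(-27)*(D(3, 3)/1) = ((3 - 27)² - 1*(-27))*((-7 - ¼*3)/1) = ((-24)² + 27)*((-7 - ¾)*1) = (576 + 27)*(-31/4*1) = 603*(-31/4) = -18693/4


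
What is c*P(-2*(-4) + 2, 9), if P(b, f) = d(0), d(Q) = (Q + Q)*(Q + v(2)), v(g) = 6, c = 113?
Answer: 0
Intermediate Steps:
d(Q) = 2*Q*(6 + Q) (d(Q) = (Q + Q)*(Q + 6) = (2*Q)*(6 + Q) = 2*Q*(6 + Q))
P(b, f) = 0 (P(b, f) = 2*0*(6 + 0) = 2*0*6 = 0)
c*P(-2*(-4) + 2, 9) = 113*0 = 0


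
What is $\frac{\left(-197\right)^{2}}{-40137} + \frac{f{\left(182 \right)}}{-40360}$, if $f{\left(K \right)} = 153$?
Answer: $- \frac{1572472201}{1619929320} \approx -0.9707$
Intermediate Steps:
$\frac{\left(-197\right)^{2}}{-40137} + \frac{f{\left(182 \right)}}{-40360} = \frac{\left(-197\right)^{2}}{-40137} + \frac{153}{-40360} = 38809 \left(- \frac{1}{40137}\right) + 153 \left(- \frac{1}{40360}\right) = - \frac{38809}{40137} - \frac{153}{40360} = - \frac{1572472201}{1619929320}$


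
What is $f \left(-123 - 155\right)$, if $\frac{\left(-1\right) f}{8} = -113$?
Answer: $-251312$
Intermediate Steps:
$f = 904$ ($f = \left(-8\right) \left(-113\right) = 904$)
$f \left(-123 - 155\right) = 904 \left(-123 - 155\right) = 904 \left(-278\right) = -251312$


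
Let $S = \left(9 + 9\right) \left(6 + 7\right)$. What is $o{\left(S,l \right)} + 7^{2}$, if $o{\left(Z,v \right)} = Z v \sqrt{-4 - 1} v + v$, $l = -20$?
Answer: $29 + 93600 i \sqrt{5} \approx 29.0 + 2.093 \cdot 10^{5} i$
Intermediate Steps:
$S = 234$ ($S = 18 \cdot 13 = 234$)
$o{\left(Z,v \right)} = v + i Z \sqrt{5} v^{2}$ ($o{\left(Z,v \right)} = Z v \sqrt{-5} v + v = Z v i \sqrt{5} v + v = Z v i v \sqrt{5} + v = i Z \sqrt{5} v^{2} + v = v + i Z \sqrt{5} v^{2}$)
$o{\left(S,l \right)} + 7^{2} = - 20 \left(1 + i 234 \left(-20\right) \sqrt{5}\right) + 7^{2} = - 20 \left(1 - 4680 i \sqrt{5}\right) + 49 = \left(-20 + 93600 i \sqrt{5}\right) + 49 = 29 + 93600 i \sqrt{5}$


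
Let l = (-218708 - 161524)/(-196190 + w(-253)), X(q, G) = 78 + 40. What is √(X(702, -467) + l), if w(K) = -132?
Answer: √1155660643354/98161 ≈ 10.952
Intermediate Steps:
X(q, G) = 118
l = 190116/98161 (l = (-218708 - 161524)/(-196190 - 132) = -380232/(-196322) = -380232*(-1/196322) = 190116/98161 ≈ 1.9368)
√(X(702, -467) + l) = √(118 + 190116/98161) = √(11773114/98161) = √1155660643354/98161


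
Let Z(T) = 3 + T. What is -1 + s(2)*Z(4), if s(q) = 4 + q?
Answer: 41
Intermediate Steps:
-1 + s(2)*Z(4) = -1 + (4 + 2)*(3 + 4) = -1 + 6*7 = -1 + 42 = 41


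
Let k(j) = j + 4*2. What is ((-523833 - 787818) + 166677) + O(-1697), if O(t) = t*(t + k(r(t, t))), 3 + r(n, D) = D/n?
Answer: 1724653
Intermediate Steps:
r(n, D) = -3 + D/n
k(j) = 8 + j (k(j) = j + 8 = 8 + j)
O(t) = t*(6 + t) (O(t) = t*(t + (8 + (-3 + t/t))) = t*(t + (8 + (-3 + 1))) = t*(t + (8 - 2)) = t*(t + 6) = t*(6 + t))
((-523833 - 787818) + 166677) + O(-1697) = ((-523833 - 787818) + 166677) - 1697*(6 - 1697) = (-1311651 + 166677) - 1697*(-1691) = -1144974 + 2869627 = 1724653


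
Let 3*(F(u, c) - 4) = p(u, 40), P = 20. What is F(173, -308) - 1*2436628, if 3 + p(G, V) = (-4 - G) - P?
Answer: -7310072/3 ≈ -2.4367e+6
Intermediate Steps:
p(G, V) = -27 - G (p(G, V) = -3 + ((-4 - G) - 1*20) = -3 + ((-4 - G) - 20) = -3 + (-24 - G) = -27 - G)
F(u, c) = -5 - u/3 (F(u, c) = 4 + (-27 - u)/3 = 4 + (-9 - u/3) = -5 - u/3)
F(173, -308) - 1*2436628 = (-5 - ⅓*173) - 1*2436628 = (-5 - 173/3) - 2436628 = -188/3 - 2436628 = -7310072/3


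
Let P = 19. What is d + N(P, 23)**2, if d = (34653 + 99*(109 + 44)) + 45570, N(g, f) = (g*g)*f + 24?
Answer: 69434299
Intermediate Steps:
N(g, f) = 24 + f*g**2 (N(g, f) = g**2*f + 24 = f*g**2 + 24 = 24 + f*g**2)
d = 95370 (d = (34653 + 99*153) + 45570 = (34653 + 15147) + 45570 = 49800 + 45570 = 95370)
d + N(P, 23)**2 = 95370 + (24 + 23*19**2)**2 = 95370 + (24 + 23*361)**2 = 95370 + (24 + 8303)**2 = 95370 + 8327**2 = 95370 + 69338929 = 69434299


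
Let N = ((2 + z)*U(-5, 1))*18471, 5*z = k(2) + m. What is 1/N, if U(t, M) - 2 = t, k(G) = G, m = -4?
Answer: -5/443304 ≈ -1.1279e-5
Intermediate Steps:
U(t, M) = 2 + t
z = -2/5 (z = (2 - 4)/5 = (1/5)*(-2) = -2/5 ≈ -0.40000)
N = -443304/5 (N = ((2 - 2/5)*(2 - 5))*18471 = ((8/5)*(-3))*18471 = -24/5*18471 = -443304/5 ≈ -88661.)
1/N = 1/(-443304/5) = -5/443304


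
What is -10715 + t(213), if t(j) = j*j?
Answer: 34654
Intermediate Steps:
t(j) = j²
-10715 + t(213) = -10715 + 213² = -10715 + 45369 = 34654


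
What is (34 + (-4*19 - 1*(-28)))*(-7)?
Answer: 98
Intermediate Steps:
(34 + (-4*19 - 1*(-28)))*(-7) = (34 + (-76 + 28))*(-7) = (34 - 48)*(-7) = -14*(-7) = 98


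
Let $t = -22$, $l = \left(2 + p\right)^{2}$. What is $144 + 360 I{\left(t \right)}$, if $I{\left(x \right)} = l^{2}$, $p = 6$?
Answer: $1474704$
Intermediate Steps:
$l = 64$ ($l = \left(2 + 6\right)^{2} = 8^{2} = 64$)
$I{\left(x \right)} = 4096$ ($I{\left(x \right)} = 64^{2} = 4096$)
$144 + 360 I{\left(t \right)} = 144 + 360 \cdot 4096 = 144 + 1474560 = 1474704$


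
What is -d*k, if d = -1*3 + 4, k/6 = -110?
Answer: 660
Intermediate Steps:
k = -660 (k = 6*(-110) = -660)
d = 1 (d = -3 + 4 = 1)
-d*k = -(-660) = -1*(-660) = 660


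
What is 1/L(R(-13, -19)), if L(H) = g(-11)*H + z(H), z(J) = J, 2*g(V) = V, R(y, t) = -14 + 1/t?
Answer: 38/2403 ≈ 0.015814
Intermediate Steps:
g(V) = V/2
L(H) = -9*H/2 (L(H) = ((½)*(-11))*H + H = -11*H/2 + H = -9*H/2)
1/L(R(-13, -19)) = 1/(-9*(-14 + 1/(-19))/2) = 1/(-9*(-14 - 1/19)/2) = 1/(-9/2*(-267/19)) = 1/(2403/38) = 38/2403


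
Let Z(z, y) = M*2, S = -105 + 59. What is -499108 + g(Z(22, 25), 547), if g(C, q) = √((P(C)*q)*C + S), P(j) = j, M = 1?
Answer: -499108 + 3*√238 ≈ -4.9906e+5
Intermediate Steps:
S = -46
Z(z, y) = 2 (Z(z, y) = 1*2 = 2)
g(C, q) = √(-46 + q*C²) (g(C, q) = √((C*q)*C - 46) = √(q*C² - 46) = √(-46 + q*C²))
-499108 + g(Z(22, 25), 547) = -499108 + √(-46 + 547*2²) = -499108 + √(-46 + 547*4) = -499108 + √(-46 + 2188) = -499108 + √2142 = -499108 + 3*√238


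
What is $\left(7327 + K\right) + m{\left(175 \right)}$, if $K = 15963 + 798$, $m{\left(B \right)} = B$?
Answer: $24263$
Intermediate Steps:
$K = 16761$
$\left(7327 + K\right) + m{\left(175 \right)} = \left(7327 + 16761\right) + 175 = 24088 + 175 = 24263$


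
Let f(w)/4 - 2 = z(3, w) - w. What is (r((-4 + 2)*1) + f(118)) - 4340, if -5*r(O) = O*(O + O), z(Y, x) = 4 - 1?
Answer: -23968/5 ≈ -4793.6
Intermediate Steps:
z(Y, x) = 3
f(w) = 20 - 4*w (f(w) = 8 + 4*(3 - w) = 8 + (12 - 4*w) = 20 - 4*w)
r(O) = -2*O**2/5 (r(O) = -O*(O + O)/5 = -O*2*O/5 = -2*O**2/5)
(r((-4 + 2)*1) + f(118)) - 4340 = (-2*(-4 + 2)**2/5 + (20 - 4*118)) - 4340 = (-2*(-2*1)**2/5 + (20 - 472)) - 4340 = (-2/5*(-2)**2 - 452) - 4340 = (-2/5*4 - 452) - 4340 = (-8/5 - 452) - 4340 = -2268/5 - 4340 = -23968/5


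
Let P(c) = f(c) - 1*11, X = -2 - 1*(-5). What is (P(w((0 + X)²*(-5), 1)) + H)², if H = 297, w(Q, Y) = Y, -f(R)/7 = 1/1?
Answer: 77841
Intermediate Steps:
f(R) = -7 (f(R) = -7/1 = -7)
X = 3 (X = -2 + 5 = 3)
P(c) = -18 (P(c) = -7 - 1*11 = -7 - 11 = -18)
(P(w((0 + X)²*(-5), 1)) + H)² = (-18 + 297)² = 279² = 77841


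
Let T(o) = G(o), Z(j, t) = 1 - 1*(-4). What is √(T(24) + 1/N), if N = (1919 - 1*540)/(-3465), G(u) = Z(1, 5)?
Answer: 7*√1970/197 ≈ 1.5771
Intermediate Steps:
Z(j, t) = 5 (Z(j, t) = 1 + 4 = 5)
G(u) = 5
T(o) = 5
N = -197/495 (N = (1919 - 540)*(-1/3465) = 1379*(-1/3465) = -197/495 ≈ -0.39798)
√(T(24) + 1/N) = √(5 + 1/(-197/495)) = √(5 - 495/197) = √(490/197) = 7*√1970/197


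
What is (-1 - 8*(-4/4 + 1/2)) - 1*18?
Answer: -15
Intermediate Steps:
(-1 - 8*(-4/4 + 1/2)) - 1*18 = (-1 - 8*(-4*1/4 + 1*(1/2))) - 18 = (-1 - 8*(-1 + 1/2)) - 18 = (-1 - 8*(-1/2)) - 18 = (-1 + 4) - 18 = 3 - 18 = -15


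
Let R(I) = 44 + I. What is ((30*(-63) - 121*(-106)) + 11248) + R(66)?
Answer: 22294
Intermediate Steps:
((30*(-63) - 121*(-106)) + 11248) + R(66) = ((30*(-63) - 121*(-106)) + 11248) + (44 + 66) = ((-1890 + 12826) + 11248) + 110 = (10936 + 11248) + 110 = 22184 + 110 = 22294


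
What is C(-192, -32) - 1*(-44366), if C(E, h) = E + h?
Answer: 44142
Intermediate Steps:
C(-192, -32) - 1*(-44366) = (-192 - 32) - 1*(-44366) = -224 + 44366 = 44142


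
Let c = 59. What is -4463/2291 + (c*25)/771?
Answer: -61748/1766361 ≈ -0.034958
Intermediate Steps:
-4463/2291 + (c*25)/771 = -4463/2291 + (59*25)/771 = -4463*1/2291 + 1475*(1/771) = -4463/2291 + 1475/771 = -61748/1766361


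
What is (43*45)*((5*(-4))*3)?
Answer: -116100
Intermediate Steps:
(43*45)*((5*(-4))*3) = 1935*(-20*3) = 1935*(-60) = -116100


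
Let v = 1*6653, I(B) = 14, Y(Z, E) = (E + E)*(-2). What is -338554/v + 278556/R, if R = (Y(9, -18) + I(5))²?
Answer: -162678079/12301397 ≈ -13.224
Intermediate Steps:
Y(Z, E) = -4*E (Y(Z, E) = (2*E)*(-2) = -4*E)
v = 6653
R = 7396 (R = (-4*(-18) + 14)² = (72 + 14)² = 86² = 7396)
-338554/v + 278556/R = -338554/6653 + 278556/7396 = -338554*1/6653 + 278556*(1/7396) = -338554/6653 + 69639/1849 = -162678079/12301397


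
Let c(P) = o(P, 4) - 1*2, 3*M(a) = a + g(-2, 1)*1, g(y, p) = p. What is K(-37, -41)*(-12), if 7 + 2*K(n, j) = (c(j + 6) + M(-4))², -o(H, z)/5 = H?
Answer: -177462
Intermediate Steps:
M(a) = ⅓ + a/3 (M(a) = (a + 1*1)/3 = (a + 1)/3 = (1 + a)/3 = ⅓ + a/3)
o(H, z) = -5*H
c(P) = -2 - 5*P (c(P) = -5*P - 1*2 = -5*P - 2 = -2 - 5*P)
K(n, j) = -7/2 + (-33 - 5*j)²/2 (K(n, j) = -7/2 + ((-2 - 5*(j + 6)) + (⅓ + (⅓)*(-4)))²/2 = -7/2 + ((-2 - 5*(6 + j)) + (⅓ - 4/3))²/2 = -7/2 + ((-2 + (-30 - 5*j)) - 1)²/2 = -7/2 + ((-32 - 5*j) - 1)²/2 = -7/2 + (-33 - 5*j)²/2)
K(-37, -41)*(-12) = (-7/2 + (33 + 5*(-41))²/2)*(-12) = (-7/2 + (33 - 205)²/2)*(-12) = (-7/2 + (½)*(-172)²)*(-12) = (-7/2 + (½)*29584)*(-12) = (-7/2 + 14792)*(-12) = (29577/2)*(-12) = -177462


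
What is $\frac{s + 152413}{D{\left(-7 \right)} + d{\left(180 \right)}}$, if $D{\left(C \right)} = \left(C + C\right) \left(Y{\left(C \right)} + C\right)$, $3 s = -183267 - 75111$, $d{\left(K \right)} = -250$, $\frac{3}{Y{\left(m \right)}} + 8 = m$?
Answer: $- \frac{331435}{746} \approx -444.28$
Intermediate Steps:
$Y{\left(m \right)} = \frac{3}{-8 + m}$
$s = -86126$ ($s = \frac{-183267 - 75111}{3} = \frac{1}{3} \left(-258378\right) = -86126$)
$D{\left(C \right)} = 2 C \left(C + \frac{3}{-8 + C}\right)$ ($D{\left(C \right)} = \left(C + C\right) \left(\frac{3}{-8 + C} + C\right) = 2 C \left(C + \frac{3}{-8 + C}\right)$)
$\frac{s + 152413}{D{\left(-7 \right)} + d{\left(180 \right)}} = \frac{-86126 + 152413}{2 \left(-7\right) \frac{1}{-8 - 7} \left(3 - 7 \left(-8 - 7\right)\right) - 250} = \frac{66287}{2 \left(-7\right) \frac{1}{-15} \left(3 - -105\right) - 250} = \frac{66287}{2 \left(-7\right) \left(- \frac{1}{15}\right) \left(3 + 105\right) - 250} = \frac{66287}{2 \left(-7\right) \left(- \frac{1}{15}\right) 108 - 250} = \frac{66287}{\frac{504}{5} - 250} = \frac{66287}{- \frac{746}{5}} = 66287 \left(- \frac{5}{746}\right) = - \frac{331435}{746}$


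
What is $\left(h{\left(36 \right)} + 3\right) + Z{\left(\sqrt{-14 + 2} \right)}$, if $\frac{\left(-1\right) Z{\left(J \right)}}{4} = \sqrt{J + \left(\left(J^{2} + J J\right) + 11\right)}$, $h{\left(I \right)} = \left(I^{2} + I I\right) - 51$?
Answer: $2544 - 4 \sqrt{-13 + 2 i \sqrt{3}} \approx 2542.1 - 14.547 i$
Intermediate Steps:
$h{\left(I \right)} = -51 + 2 I^{2}$ ($h{\left(I \right)} = \left(I^{2} + I^{2}\right) - 51 = 2 I^{2} - 51 = -51 + 2 I^{2}$)
$Z{\left(J \right)} = - 4 \sqrt{11 + J + 2 J^{2}}$ ($Z{\left(J \right)} = - 4 \sqrt{J + \left(\left(J^{2} + J J\right) + 11\right)} = - 4 \sqrt{J + \left(\left(J^{2} + J^{2}\right) + 11\right)} = - 4 \sqrt{J + \left(2 J^{2} + 11\right)} = - 4 \sqrt{J + \left(11 + 2 J^{2}\right)} = - 4 \sqrt{11 + J + 2 J^{2}}$)
$\left(h{\left(36 \right)} + 3\right) + Z{\left(\sqrt{-14 + 2} \right)} = \left(\left(-51 + 2 \cdot 36^{2}\right) + 3\right) - 4 \sqrt{11 + \sqrt{-14 + 2} + 2 \left(\sqrt{-14 + 2}\right)^{2}} = \left(\left(-51 + 2 \cdot 1296\right) + 3\right) - 4 \sqrt{11 + \sqrt{-12} + 2 \left(\sqrt{-12}\right)^{2}} = \left(\left(-51 + 2592\right) + 3\right) - 4 \sqrt{11 + 2 i \sqrt{3} + 2 \left(2 i \sqrt{3}\right)^{2}} = \left(2541 + 3\right) - 4 \sqrt{11 + 2 i \sqrt{3} + 2 \left(-12\right)} = 2544 - 4 \sqrt{11 + 2 i \sqrt{3} - 24} = 2544 - 4 \sqrt{-13 + 2 i \sqrt{3}}$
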